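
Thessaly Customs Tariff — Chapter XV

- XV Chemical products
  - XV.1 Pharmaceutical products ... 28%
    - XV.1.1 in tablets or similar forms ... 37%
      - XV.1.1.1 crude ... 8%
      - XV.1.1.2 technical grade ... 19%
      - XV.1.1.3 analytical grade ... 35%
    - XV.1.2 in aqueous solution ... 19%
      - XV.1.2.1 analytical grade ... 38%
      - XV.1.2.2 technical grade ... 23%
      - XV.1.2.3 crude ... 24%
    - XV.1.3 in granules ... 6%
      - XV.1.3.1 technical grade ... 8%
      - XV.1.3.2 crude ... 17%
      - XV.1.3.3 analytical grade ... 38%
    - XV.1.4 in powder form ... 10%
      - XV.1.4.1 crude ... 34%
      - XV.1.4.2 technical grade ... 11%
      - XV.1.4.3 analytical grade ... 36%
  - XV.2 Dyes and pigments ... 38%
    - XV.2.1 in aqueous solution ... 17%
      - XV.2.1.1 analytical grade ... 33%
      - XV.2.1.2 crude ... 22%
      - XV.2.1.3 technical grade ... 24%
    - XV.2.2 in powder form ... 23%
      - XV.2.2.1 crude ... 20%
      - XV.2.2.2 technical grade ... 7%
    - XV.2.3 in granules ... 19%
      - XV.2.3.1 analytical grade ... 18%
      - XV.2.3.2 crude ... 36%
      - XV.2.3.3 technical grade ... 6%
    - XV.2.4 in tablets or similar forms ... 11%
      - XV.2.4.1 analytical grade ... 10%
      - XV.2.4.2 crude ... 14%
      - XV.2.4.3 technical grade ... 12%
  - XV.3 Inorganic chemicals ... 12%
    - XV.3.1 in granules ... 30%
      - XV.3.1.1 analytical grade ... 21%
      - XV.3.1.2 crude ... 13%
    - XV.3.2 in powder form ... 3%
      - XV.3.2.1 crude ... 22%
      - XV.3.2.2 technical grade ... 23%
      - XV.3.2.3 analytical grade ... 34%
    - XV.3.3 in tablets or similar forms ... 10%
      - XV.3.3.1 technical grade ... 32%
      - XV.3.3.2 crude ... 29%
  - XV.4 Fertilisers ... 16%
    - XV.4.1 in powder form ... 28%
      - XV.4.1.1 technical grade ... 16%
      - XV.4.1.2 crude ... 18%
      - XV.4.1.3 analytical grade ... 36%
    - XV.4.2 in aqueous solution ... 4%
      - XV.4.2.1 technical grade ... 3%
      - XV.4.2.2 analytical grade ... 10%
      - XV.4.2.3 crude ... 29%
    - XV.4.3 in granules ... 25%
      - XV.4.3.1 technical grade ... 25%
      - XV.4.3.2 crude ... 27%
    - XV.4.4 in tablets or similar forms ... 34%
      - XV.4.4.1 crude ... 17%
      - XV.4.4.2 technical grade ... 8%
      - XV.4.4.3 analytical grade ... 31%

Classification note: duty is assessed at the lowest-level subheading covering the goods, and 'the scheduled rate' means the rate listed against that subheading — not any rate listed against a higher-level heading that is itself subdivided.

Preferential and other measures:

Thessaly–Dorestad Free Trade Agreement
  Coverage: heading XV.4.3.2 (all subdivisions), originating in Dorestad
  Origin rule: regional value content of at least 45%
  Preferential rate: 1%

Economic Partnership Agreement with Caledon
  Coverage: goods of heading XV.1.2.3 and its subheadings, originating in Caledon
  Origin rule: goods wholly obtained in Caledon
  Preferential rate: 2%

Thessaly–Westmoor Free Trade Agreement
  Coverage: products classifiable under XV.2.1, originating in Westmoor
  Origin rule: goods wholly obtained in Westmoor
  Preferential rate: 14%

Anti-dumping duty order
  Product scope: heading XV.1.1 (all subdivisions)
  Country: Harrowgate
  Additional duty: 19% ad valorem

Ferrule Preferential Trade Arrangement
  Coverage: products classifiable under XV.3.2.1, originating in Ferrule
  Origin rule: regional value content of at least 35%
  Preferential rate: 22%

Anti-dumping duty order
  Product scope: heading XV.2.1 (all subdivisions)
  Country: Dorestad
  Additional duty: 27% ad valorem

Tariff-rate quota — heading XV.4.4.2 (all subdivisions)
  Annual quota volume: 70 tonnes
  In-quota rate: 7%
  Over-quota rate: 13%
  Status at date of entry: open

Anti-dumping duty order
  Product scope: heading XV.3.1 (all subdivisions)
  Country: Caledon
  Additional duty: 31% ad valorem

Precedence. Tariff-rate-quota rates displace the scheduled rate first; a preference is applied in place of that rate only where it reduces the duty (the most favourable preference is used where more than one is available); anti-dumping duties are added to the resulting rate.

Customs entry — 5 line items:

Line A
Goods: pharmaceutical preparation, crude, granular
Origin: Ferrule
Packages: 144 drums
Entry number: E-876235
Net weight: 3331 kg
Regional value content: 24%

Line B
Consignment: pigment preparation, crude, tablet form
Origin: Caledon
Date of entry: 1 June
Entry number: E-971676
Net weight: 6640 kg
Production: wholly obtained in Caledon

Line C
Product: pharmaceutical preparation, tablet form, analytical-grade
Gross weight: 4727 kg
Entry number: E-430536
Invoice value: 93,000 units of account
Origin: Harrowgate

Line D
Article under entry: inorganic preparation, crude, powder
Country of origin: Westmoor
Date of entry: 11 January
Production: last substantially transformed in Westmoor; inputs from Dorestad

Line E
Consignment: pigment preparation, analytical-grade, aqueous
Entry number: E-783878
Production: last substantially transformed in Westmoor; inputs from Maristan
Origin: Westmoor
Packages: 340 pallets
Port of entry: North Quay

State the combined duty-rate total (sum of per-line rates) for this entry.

Line A: pharmaceutical → XV.1; granular → XV.1.3; crude → XV.1.3.2. Scheduled 17%. Ferrule agreement on XV.3.2.1: XV.1.3.2 not covered. → 17%.
Line B: pigment → XV.2; tablet form → XV.2.4; crude → XV.2.4.2. Scheduled 14%. Caledon agreement on XV.1.2.3: XV.2.4.2 not covered. → 14%.
Line C: pharmaceutical → XV.1; tablet form → XV.1.1; analytical-grade → XV.1.1.3. Scheduled 35%. anti-dumping (Harrowgate, XV.1.1): +19%; total 35% + 19% = 54%. → 54%.
Line D: inorganic → XV.3; powder → XV.3.2; crude → XV.3.2.1. Scheduled 22%. Westmoor agreement on XV.2.1: XV.3.2.1 not covered. → 22%.
Line E: pigment → XV.2; aqueous → XV.2.1; analytical-grade → XV.2.1.1. Scheduled 33%. Westmoor agreement on XV.2.1: not wholly obtained. → 33%.
Sum: 17% + 14% + 54% + 22% + 33% = 140%.

140%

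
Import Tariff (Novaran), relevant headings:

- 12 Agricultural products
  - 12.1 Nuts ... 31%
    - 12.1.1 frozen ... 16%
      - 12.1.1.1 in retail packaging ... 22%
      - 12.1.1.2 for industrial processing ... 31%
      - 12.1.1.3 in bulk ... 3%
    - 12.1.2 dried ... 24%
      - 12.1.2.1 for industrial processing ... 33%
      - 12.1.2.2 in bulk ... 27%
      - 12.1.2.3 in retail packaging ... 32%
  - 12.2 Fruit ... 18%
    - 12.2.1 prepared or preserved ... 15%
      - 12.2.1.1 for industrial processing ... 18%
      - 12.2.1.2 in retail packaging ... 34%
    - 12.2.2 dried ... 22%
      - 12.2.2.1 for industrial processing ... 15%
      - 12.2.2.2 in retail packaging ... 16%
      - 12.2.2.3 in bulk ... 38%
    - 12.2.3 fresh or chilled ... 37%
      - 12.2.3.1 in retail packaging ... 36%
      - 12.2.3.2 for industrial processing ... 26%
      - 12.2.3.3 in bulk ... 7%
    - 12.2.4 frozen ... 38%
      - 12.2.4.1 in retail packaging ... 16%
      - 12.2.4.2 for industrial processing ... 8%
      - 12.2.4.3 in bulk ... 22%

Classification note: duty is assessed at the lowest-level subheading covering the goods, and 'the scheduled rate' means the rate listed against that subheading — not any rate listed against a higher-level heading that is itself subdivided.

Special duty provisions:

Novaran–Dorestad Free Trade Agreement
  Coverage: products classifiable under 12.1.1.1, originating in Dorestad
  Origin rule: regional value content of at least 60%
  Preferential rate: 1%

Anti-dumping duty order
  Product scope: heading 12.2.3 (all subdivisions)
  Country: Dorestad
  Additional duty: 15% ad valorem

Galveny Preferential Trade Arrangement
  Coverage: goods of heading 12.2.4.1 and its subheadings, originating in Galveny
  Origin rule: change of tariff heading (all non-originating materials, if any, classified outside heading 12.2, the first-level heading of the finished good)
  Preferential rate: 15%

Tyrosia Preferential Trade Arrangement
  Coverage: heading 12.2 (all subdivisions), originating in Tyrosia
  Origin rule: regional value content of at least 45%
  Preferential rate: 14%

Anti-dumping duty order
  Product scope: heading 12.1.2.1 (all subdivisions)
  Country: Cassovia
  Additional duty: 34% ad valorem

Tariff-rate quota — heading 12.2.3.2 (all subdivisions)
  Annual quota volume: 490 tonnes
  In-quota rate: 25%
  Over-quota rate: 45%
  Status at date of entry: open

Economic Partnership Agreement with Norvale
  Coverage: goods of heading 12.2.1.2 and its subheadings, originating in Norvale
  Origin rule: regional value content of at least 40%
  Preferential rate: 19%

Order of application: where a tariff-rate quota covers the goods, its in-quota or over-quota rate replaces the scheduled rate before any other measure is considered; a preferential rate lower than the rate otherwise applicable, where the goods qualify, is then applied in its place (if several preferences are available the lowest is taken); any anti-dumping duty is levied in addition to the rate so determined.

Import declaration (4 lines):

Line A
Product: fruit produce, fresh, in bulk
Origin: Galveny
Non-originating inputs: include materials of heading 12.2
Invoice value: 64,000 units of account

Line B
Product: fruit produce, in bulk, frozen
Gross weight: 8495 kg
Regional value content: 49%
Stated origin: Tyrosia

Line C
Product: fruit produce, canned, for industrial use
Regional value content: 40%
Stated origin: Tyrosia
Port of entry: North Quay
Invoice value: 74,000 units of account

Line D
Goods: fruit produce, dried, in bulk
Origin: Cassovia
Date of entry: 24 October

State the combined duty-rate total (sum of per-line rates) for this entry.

77%

Line A: fruit → 12.2; fresh → 12.2.3; in bulk → 12.2.3.3. Scheduled 7%. Galveny agreement on 12.2.4.1: 12.2.3.3 not covered. → 7%.
Line B: fruit → 12.2; frozen → 12.2.4; in bulk → 12.2.4.3. Scheduled 22%. Tyrosia agreement on 12.2: RVC ≥ 45% → 14% available; preferential 14%. → 14%.
Line C: fruit → 12.2; canned → 12.2.1; for industrial use → 12.2.1.1. Scheduled 18%. Tyrosia agreement on 12.2: RVC < 45%. → 18%.
Line D: fruit → 12.2; dried → 12.2.2; in bulk → 12.2.2.3. Scheduled 38%. No special measure applies. → 38%.
Sum: 7% + 14% + 18% + 38% = 77%.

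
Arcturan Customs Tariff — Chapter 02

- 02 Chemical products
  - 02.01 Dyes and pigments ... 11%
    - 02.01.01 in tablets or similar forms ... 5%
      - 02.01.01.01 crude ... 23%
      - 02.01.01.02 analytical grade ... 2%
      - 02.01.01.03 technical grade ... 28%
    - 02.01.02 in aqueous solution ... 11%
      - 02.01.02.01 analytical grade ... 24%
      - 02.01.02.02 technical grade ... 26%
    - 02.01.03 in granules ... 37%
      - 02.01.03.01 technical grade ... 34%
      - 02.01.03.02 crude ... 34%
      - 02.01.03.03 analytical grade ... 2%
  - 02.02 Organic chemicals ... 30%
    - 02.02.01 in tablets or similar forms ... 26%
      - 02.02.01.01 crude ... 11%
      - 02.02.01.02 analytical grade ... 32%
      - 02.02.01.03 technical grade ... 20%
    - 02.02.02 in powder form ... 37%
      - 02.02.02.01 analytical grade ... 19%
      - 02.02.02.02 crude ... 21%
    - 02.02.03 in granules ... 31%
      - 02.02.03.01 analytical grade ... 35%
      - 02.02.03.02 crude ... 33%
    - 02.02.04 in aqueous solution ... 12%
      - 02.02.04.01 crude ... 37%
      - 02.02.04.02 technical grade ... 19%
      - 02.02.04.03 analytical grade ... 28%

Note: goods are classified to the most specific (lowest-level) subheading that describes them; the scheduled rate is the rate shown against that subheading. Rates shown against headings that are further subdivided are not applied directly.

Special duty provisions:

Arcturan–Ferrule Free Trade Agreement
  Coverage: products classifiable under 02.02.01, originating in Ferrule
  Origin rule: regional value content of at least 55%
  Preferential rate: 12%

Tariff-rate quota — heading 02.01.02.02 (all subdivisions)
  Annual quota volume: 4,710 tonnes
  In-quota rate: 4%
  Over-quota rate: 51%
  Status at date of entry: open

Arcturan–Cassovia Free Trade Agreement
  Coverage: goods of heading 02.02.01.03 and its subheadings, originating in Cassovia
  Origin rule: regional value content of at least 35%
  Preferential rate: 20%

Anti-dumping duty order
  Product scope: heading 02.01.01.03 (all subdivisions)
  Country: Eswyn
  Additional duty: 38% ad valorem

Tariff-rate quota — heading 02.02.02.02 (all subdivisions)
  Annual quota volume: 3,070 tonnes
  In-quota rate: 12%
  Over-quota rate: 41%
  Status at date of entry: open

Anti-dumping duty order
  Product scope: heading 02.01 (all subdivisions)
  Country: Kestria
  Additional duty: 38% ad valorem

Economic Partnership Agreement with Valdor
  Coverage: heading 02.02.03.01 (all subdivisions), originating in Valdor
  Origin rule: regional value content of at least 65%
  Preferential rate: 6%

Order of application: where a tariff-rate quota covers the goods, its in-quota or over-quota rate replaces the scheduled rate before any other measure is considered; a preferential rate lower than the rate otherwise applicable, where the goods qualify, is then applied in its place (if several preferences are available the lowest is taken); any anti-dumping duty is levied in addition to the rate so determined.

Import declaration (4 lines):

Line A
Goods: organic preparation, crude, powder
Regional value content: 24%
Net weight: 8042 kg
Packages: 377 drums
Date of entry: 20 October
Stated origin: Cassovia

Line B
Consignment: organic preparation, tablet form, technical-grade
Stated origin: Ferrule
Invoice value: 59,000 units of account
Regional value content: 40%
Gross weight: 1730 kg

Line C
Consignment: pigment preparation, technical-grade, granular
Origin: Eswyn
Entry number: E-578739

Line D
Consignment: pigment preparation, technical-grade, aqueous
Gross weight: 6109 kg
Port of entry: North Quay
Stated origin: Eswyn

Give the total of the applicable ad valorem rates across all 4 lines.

70%

Line A: organic → 02.02; powder → 02.02.02; crude → 02.02.02.02. Scheduled 21%. quota on 02.02.02.02 open → in-quota 12%; Cassovia agreement on 02.02.01.03: 02.02.02.02 not covered. → 12%.
Line B: organic → 02.02; tablet form → 02.02.01; technical-grade → 02.02.01.03. Scheduled 20%. Ferrule agreement on 02.02.01: RVC < 55%. → 20%.
Line C: pigment → 02.01; granular → 02.01.03; technical-grade → 02.01.03.01. Scheduled 34%. No special measure applies. → 34%.
Line D: pigment → 02.01; aqueous → 02.01.02; technical-grade → 02.01.02.02. Scheduled 26%. quota on 02.01.02.02 open → in-quota 4%. → 4%.
Sum: 12% + 20% + 34% + 4% = 70%.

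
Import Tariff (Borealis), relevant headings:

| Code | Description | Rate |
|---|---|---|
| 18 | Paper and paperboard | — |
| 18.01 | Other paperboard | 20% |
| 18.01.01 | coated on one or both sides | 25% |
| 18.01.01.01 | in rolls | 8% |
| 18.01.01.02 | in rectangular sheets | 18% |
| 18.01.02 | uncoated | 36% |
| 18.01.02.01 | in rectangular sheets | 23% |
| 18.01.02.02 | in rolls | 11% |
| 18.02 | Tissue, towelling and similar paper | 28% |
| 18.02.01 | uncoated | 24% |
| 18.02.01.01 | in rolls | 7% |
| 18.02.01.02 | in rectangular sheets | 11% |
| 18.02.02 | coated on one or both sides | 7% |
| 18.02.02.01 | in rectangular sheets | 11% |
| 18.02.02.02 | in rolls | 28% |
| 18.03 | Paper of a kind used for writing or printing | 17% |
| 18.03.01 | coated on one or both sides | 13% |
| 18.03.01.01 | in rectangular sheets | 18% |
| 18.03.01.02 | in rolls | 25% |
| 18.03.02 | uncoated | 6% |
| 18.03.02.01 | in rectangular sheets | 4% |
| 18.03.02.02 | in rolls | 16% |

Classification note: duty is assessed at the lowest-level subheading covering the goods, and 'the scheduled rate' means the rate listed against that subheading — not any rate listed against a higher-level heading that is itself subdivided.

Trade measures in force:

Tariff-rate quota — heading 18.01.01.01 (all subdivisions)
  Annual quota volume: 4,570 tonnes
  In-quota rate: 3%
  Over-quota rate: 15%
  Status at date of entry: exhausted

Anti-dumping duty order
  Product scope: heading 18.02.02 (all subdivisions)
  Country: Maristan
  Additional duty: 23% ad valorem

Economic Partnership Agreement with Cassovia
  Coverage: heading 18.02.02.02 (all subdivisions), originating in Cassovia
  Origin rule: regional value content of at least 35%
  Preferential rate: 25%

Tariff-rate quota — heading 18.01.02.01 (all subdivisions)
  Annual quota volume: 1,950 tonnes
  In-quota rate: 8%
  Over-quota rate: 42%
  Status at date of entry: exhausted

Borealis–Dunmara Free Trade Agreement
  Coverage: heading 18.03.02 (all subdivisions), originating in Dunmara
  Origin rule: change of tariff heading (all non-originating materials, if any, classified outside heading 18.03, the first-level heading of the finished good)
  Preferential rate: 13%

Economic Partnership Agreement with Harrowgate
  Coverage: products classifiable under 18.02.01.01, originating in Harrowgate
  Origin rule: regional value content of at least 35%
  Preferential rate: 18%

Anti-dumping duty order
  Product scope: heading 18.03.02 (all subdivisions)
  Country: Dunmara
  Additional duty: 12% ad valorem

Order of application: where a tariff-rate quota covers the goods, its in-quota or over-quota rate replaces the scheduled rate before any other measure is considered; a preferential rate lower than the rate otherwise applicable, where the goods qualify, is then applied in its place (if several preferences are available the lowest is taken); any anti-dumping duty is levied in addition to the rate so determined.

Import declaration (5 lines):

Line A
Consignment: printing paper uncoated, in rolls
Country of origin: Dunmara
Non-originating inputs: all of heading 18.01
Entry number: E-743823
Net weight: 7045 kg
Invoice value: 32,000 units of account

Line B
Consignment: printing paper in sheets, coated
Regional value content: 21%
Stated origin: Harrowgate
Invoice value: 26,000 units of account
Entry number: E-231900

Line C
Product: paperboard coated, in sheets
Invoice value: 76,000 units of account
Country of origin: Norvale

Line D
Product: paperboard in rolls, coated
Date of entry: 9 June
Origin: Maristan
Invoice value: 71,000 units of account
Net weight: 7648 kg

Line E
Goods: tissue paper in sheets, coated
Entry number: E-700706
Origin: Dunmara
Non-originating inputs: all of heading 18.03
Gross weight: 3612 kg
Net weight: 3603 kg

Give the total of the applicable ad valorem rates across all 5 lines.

Line A: printing paper → 18.03; uncoated → 18.03.02; in rolls → 18.03.02.02. Scheduled 16%. Dunmara agreement on 18.03.02: CTH met → 13% available; preferential 13%; anti-dumping (Dunmara, 18.03.02): +12%; total 13% + 12% = 25%. → 25%.
Line B: printing paper → 18.03; coated → 18.03.01; in sheets → 18.03.01.01. Scheduled 18%. Harrowgate agreement on 18.02.01.01: 18.03.01.01 not covered. → 18%.
Line C: paperboard → 18.01; coated → 18.01.01; in sheets → 18.01.01.02. Scheduled 18%. No special measure applies. → 18%.
Line D: paperboard → 18.01; coated → 18.01.01; in rolls → 18.01.01.01. Scheduled 8%. quota on 18.01.01.01 exhausted → over-quota 15%. → 15%.
Line E: tissue paper → 18.02; coated → 18.02.02; in sheets → 18.02.02.01. Scheduled 11%. Dunmara agreement on 18.03.02: 18.02.02.01 not covered. → 11%.
Sum: 25% + 18% + 18% + 15% + 11% = 87%.

87%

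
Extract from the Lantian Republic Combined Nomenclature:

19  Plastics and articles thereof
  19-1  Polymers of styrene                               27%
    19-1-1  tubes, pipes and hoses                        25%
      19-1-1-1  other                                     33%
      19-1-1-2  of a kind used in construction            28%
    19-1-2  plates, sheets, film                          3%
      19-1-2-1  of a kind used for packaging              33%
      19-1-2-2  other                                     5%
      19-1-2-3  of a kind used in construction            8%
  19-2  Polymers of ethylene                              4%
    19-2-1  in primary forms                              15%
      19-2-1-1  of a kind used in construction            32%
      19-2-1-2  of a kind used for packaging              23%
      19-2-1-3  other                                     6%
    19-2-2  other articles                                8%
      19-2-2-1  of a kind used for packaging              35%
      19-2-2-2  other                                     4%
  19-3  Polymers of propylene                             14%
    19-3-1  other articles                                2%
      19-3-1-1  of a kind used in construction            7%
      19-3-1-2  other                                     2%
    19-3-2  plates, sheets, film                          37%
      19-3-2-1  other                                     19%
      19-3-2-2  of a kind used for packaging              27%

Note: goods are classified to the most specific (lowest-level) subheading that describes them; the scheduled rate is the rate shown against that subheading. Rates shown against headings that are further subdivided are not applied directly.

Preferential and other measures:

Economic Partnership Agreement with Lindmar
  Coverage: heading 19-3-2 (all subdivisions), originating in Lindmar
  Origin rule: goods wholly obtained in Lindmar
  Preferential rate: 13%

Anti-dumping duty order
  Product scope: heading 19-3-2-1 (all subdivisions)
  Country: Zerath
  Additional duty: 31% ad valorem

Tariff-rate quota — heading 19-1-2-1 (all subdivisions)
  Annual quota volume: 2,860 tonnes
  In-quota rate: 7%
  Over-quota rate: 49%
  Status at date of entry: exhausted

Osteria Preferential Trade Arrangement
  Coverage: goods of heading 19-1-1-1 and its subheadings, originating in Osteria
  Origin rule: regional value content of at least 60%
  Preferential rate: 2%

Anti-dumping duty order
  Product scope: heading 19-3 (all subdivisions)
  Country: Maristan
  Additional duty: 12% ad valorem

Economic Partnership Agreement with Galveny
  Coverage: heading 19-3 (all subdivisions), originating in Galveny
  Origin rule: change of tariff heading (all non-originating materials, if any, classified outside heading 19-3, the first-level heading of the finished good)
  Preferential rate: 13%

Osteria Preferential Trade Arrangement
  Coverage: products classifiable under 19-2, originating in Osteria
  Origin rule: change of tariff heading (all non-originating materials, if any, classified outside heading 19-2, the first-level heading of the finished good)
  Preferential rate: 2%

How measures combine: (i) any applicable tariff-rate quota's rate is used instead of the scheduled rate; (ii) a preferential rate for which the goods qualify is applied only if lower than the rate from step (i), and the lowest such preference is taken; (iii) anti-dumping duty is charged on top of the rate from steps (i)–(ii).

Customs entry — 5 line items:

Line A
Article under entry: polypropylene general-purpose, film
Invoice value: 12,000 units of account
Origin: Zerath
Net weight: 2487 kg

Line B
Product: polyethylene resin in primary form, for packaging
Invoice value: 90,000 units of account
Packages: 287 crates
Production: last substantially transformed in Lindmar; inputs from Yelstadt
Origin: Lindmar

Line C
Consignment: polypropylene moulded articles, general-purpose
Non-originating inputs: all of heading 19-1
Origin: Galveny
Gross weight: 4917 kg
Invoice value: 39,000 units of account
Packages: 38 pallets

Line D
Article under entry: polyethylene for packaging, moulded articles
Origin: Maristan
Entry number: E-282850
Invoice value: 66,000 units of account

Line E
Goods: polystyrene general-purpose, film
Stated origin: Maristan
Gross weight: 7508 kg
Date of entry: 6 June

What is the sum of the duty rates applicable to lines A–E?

115%

Line A: polypropylene → 19-3; film → 19-3-2; general-purpose → 19-3-2-1. Scheduled 19%. anti-dumping (Zerath, 19-3-2-1): +31%; total 19% + 31% = 50%. → 50%.
Line B: polyethylene → 19-2; resin in primary form → 19-2-1; for packaging → 19-2-1-2. Scheduled 23%. Lindmar agreement on 19-3-2: 19-2-1-2 not covered. → 23%.
Line C: polypropylene → 19-3; moulded articles → 19-3-1; general-purpose → 19-3-1-2. Scheduled 2%. Galveny agreement on 19-3: CTH met → 13% available; preference 13% not lower than 2% → no reduction. → 2%.
Line D: polyethylene → 19-2; moulded articles → 19-2-2; for packaging → 19-2-2-1. Scheduled 35%. No special measure applies. → 35%.
Line E: polystyrene → 19-1; film → 19-1-2; general-purpose → 19-1-2-2. Scheduled 5%. No special measure applies. → 5%.
Sum: 50% + 23% + 2% + 35% + 5% = 115%.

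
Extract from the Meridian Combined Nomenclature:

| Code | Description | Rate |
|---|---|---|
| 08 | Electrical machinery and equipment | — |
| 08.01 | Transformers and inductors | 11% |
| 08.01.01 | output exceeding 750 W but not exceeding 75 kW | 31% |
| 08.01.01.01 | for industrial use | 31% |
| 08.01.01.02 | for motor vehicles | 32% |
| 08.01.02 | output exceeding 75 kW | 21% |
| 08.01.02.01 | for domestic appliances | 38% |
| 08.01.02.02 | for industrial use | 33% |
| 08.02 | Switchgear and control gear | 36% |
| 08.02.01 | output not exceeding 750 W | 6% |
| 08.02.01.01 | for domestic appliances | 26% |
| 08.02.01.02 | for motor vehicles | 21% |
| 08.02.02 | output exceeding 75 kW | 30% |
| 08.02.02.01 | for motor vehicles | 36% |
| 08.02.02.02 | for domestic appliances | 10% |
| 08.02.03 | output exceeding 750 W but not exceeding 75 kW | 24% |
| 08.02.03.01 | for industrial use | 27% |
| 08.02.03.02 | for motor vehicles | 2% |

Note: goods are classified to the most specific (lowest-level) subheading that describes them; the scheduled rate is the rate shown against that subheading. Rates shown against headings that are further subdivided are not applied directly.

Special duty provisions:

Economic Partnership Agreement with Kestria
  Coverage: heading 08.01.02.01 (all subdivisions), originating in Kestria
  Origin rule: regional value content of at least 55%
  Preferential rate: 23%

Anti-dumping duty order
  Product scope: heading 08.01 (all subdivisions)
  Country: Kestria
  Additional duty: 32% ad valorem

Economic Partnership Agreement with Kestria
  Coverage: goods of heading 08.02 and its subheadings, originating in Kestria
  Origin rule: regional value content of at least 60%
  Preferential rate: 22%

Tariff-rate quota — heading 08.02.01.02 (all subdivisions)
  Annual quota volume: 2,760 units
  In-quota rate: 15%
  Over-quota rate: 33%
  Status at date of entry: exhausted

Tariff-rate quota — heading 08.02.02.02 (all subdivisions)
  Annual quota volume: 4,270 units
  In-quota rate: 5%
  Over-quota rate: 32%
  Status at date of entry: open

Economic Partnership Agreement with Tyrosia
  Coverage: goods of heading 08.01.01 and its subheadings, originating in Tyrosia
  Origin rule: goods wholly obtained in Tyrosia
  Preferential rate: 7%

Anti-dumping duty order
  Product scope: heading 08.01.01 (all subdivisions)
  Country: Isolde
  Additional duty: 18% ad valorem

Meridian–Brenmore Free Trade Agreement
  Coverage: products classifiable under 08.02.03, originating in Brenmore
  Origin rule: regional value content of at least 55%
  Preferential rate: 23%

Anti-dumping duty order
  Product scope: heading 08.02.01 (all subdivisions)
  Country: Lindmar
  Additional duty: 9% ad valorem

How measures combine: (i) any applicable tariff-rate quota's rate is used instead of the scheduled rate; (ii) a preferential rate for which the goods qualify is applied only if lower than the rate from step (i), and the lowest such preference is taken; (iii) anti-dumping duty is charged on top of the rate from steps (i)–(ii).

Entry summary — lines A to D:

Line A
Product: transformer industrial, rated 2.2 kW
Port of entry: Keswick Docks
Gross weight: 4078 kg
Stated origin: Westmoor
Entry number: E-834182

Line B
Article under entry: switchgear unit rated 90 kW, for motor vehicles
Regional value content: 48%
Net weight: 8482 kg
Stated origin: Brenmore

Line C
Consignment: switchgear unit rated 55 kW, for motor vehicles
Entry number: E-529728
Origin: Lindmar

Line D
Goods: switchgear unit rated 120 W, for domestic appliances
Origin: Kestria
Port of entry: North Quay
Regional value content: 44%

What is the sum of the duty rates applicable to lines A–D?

Line A: transformer → 08.01; rated 2.2 kW → 08.01.01; industrial → 08.01.01.01. Scheduled 31%. No special measure applies. → 31%.
Line B: switchgear unit → 08.02; rated 90 kW → 08.02.02; for motor vehicles → 08.02.02.01. Scheduled 36%. Brenmore agreement on 08.02.03: 08.02.02.01 not covered. → 36%.
Line C: switchgear unit → 08.02; rated 55 kW → 08.02.03; for motor vehicles → 08.02.03.02. Scheduled 2%. No special measure applies. → 2%.
Line D: switchgear unit → 08.02; rated 120 W → 08.02.01; for domestic appliances → 08.02.01.01. Scheduled 26%. Kestria agreement on 08.01.02.01: 08.02.01.01 not covered; Kestria agreement on 08.02: RVC < 60%. → 26%.
Sum: 31% + 36% + 2% + 26% = 95%.

95%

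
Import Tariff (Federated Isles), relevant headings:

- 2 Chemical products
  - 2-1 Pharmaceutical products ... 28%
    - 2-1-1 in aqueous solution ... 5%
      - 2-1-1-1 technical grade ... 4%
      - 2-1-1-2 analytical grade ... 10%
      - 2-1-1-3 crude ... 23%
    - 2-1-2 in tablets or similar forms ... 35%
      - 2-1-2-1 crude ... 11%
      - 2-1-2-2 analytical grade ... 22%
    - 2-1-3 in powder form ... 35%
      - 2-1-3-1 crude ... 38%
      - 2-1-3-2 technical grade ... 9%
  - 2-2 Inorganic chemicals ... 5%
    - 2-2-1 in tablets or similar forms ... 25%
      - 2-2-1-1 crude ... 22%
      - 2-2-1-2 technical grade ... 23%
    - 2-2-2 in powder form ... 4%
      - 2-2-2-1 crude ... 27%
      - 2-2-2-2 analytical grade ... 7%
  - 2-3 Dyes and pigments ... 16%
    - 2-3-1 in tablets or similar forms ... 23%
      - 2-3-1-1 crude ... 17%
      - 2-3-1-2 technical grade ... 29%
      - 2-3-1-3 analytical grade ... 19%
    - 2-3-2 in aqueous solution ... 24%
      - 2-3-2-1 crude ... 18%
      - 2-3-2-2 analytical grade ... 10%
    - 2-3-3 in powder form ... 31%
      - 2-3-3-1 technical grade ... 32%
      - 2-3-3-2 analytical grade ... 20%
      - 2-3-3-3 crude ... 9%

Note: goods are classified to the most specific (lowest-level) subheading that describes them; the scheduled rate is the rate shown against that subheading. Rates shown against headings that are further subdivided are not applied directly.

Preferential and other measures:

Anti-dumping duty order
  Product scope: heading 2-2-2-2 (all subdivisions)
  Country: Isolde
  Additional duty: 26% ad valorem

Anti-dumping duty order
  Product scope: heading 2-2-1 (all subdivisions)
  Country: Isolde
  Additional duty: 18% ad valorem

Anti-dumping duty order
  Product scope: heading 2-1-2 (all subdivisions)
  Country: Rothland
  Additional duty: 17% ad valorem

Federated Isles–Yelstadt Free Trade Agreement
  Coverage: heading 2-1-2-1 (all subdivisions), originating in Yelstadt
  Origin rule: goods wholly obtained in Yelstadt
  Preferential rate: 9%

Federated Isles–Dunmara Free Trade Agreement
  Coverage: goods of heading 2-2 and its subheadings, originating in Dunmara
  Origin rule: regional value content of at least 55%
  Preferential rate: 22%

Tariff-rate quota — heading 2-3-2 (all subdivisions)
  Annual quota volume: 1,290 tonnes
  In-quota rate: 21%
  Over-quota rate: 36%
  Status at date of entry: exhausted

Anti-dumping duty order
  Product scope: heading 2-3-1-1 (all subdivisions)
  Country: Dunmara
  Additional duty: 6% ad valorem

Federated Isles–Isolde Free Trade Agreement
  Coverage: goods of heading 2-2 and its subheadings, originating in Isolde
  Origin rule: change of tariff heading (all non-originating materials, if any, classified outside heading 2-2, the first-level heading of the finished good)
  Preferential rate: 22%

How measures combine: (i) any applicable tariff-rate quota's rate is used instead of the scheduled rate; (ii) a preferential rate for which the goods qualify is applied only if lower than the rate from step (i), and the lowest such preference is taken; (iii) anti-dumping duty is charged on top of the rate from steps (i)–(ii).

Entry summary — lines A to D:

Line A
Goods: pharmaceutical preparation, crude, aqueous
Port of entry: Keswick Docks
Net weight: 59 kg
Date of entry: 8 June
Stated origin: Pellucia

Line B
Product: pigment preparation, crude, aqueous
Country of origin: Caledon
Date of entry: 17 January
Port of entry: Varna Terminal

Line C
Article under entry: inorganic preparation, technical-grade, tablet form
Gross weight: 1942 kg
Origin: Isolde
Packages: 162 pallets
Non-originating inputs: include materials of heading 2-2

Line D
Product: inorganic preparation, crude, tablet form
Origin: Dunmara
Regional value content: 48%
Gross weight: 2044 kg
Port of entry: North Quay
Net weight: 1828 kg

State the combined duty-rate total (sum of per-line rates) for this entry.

122%

Line A: pharmaceutical → 2-1; aqueous → 2-1-1; crude → 2-1-1-3. Scheduled 23%. No special measure applies. → 23%.
Line B: pigment → 2-3; aqueous → 2-3-2; crude → 2-3-2-1. Scheduled 18%. quota on 2-3-2 exhausted → over-quota 36%. → 36%.
Line C: inorganic → 2-2; tablet form → 2-2-1; technical-grade → 2-2-1-2. Scheduled 23%. Isolde agreement on 2-2: CTH not met; anti-dumping (Isolde, 2-2-1): +18%; total 23% + 18% = 41%. → 41%.
Line D: inorganic → 2-2; tablet form → 2-2-1; crude → 2-2-1-1. Scheduled 22%. Dunmara agreement on 2-2: RVC < 55%. → 22%.
Sum: 23% + 36% + 41% + 22% = 122%.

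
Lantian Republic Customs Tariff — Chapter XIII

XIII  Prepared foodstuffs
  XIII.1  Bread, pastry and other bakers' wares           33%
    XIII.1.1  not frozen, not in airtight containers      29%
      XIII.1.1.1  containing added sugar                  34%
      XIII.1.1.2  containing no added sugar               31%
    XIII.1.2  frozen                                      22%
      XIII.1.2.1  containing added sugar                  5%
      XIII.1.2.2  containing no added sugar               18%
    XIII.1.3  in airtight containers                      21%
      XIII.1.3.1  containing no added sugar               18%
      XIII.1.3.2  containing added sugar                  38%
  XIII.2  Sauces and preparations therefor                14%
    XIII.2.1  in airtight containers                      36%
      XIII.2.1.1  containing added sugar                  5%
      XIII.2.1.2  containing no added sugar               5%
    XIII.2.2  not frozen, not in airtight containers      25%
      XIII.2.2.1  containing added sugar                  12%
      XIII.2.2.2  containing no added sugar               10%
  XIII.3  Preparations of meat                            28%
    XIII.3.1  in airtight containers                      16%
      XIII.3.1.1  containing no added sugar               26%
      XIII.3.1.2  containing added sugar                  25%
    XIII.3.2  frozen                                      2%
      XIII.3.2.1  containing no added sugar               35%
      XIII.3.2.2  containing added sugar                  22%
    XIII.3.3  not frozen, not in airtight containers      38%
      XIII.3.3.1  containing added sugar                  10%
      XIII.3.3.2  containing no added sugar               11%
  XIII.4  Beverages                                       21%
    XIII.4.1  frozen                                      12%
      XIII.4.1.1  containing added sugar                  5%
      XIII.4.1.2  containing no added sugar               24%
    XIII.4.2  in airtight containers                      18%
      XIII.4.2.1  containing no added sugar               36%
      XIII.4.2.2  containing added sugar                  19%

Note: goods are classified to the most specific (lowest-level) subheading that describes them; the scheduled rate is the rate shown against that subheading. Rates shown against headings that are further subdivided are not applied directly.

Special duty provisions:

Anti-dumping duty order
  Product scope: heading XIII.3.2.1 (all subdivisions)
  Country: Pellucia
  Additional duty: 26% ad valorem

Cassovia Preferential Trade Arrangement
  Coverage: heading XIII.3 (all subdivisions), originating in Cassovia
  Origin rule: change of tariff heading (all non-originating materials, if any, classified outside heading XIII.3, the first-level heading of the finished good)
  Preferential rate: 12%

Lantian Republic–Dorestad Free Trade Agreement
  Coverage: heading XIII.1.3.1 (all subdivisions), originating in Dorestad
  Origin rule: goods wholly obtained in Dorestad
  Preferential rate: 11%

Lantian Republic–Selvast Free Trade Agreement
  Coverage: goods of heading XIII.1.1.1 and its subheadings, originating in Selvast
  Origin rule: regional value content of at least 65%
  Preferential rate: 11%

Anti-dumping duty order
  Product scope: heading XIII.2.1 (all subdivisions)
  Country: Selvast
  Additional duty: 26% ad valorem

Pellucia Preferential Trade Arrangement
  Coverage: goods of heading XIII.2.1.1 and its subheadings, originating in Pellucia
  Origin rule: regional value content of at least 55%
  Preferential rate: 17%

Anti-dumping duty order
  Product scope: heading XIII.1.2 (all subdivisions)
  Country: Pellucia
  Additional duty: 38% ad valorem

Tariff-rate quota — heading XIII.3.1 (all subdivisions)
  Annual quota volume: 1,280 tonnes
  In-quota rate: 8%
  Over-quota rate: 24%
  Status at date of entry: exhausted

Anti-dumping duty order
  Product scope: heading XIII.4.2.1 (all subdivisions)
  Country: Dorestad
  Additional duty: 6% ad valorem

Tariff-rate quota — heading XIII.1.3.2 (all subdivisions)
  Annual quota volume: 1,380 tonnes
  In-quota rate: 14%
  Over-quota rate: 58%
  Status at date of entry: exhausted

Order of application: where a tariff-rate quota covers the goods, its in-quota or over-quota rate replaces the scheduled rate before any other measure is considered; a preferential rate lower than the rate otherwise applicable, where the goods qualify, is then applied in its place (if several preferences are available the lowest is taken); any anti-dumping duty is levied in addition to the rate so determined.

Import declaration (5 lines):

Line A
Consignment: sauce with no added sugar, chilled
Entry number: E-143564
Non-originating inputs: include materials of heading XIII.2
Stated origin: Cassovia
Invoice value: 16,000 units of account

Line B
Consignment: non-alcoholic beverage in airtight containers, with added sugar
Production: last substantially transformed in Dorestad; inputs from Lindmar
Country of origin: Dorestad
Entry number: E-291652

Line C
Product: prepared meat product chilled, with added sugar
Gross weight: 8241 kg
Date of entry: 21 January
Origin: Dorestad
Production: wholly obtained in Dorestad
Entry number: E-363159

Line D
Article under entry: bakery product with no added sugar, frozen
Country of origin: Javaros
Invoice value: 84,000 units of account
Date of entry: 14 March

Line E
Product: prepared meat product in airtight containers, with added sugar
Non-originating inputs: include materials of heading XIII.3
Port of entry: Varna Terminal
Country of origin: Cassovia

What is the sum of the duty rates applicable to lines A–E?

Line A: sauce → XIII.2; chilled → XIII.2.2; with no added sugar → XIII.2.2.2. Scheduled 10%. Cassovia agreement on XIII.3: XIII.2.2.2 not covered. → 10%.
Line B: non-alcoholic beverage → XIII.4; in airtight containers → XIII.4.2; with added sugar → XIII.4.2.2. Scheduled 19%. Dorestad agreement on XIII.1.3.1: XIII.4.2.2 not covered. → 19%.
Line C: prepared meat product → XIII.3; chilled → XIII.3.3; with added sugar → XIII.3.3.1. Scheduled 10%. Dorestad agreement on XIII.1.3.1: XIII.3.3.1 not covered. → 10%.
Line D: bakery product → XIII.1; frozen → XIII.1.2; with no added sugar → XIII.1.2.2. Scheduled 18%. No special measure applies. → 18%.
Line E: prepared meat product → XIII.3; in airtight containers → XIII.3.1; with added sugar → XIII.3.1.2. Scheduled 25%. quota on XIII.3.1 exhausted → over-quota 24%; Cassovia agreement on XIII.3: CTH not met. → 24%.
Sum: 10% + 19% + 10% + 18% + 24% = 81%.

81%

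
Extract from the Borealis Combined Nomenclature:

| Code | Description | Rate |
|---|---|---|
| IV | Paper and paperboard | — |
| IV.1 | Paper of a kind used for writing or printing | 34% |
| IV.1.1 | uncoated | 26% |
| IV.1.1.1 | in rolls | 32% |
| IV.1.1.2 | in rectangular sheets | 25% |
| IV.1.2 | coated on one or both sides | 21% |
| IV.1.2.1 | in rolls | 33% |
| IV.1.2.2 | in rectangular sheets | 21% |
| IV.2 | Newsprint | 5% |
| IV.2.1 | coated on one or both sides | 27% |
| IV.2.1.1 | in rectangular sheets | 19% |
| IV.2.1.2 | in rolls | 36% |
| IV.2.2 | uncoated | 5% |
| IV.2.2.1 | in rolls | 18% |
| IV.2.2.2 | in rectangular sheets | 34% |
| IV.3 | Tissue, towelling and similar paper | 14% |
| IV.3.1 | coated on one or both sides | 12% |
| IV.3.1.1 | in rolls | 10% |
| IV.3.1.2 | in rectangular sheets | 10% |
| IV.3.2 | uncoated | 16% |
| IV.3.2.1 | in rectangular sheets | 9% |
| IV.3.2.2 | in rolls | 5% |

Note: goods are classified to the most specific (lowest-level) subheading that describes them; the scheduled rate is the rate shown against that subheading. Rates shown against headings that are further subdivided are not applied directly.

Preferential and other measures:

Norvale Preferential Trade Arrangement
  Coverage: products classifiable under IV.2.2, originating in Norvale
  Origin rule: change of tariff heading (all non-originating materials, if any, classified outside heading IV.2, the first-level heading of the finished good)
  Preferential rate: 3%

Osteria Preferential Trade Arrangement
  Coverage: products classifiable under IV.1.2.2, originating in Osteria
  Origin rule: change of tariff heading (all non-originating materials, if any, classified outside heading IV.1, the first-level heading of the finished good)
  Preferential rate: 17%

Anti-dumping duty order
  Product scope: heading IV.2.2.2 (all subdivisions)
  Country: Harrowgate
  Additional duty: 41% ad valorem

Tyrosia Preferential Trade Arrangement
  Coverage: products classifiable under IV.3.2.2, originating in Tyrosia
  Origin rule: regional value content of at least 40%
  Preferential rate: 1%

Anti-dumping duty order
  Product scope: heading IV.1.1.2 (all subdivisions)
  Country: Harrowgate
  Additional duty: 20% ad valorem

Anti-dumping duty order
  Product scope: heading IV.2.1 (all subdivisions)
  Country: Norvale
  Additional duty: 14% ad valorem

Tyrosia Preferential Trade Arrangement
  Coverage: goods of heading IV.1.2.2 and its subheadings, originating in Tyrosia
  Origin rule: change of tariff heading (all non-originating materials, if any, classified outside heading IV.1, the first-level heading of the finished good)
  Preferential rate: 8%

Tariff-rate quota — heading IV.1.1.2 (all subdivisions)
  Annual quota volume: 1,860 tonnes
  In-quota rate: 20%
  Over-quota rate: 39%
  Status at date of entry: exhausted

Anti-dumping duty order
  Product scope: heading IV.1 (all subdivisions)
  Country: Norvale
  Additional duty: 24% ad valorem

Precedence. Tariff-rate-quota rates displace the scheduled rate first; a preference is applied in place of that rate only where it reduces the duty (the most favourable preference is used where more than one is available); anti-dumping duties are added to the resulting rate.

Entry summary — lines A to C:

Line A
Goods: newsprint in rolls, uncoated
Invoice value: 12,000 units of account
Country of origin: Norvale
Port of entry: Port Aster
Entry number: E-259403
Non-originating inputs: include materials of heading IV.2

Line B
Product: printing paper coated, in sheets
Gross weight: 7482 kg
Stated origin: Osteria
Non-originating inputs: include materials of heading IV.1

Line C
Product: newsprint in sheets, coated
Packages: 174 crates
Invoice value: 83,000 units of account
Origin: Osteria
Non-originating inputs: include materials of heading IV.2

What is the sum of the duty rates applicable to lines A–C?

Line A: newsprint → IV.2; uncoated → IV.2.2; in rolls → IV.2.2.1. Scheduled 18%. Norvale agreement on IV.2.2: CTH not met. → 18%.
Line B: printing paper → IV.1; coated → IV.1.2; in sheets → IV.1.2.2. Scheduled 21%. Osteria agreement on IV.1.2.2: CTH not met. → 21%.
Line C: newsprint → IV.2; coated → IV.2.1; in sheets → IV.2.1.1. Scheduled 19%. Osteria agreement on IV.1.2.2: IV.2.1.1 not covered. → 19%.
Sum: 18% + 21% + 19% = 58%.

58%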